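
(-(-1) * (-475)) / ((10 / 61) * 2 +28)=-28975 / 1728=-16.77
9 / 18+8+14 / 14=19 / 2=9.50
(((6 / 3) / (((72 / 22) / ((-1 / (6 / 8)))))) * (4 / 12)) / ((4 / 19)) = -209 / 162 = -1.29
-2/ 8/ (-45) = 1/ 180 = 0.01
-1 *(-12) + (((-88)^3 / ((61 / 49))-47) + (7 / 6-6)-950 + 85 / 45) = -602143067 / 1098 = -548399.88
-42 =-42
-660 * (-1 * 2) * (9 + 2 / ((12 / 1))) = 12100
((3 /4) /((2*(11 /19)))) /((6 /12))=57 /44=1.30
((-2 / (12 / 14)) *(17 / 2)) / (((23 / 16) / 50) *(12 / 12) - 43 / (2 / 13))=47600 / 670731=0.07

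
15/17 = 0.88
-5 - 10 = -15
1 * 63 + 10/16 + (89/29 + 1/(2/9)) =16517/232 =71.19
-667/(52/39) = -2001/4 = -500.25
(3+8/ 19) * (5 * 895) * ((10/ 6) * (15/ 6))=7271875/ 114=63788.38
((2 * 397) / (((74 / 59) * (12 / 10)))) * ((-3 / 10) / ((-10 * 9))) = 23423 / 13320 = 1.76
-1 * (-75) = 75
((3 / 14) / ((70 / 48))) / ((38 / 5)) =18 / 931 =0.02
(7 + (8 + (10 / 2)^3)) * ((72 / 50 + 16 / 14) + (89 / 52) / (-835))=3922053 / 10855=361.31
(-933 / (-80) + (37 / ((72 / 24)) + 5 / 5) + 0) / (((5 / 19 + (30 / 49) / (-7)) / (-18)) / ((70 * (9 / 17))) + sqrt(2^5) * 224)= 28765557195291 / 7015482620501820370060 + 24463983584677408128 * sqrt(2) / 1753870655125455092515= 0.02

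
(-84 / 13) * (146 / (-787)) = 12264 / 10231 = 1.20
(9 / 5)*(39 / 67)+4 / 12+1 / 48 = 22543 / 16080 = 1.40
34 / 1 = 34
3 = 3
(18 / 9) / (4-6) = -1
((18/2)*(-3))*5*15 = -2025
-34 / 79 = -0.43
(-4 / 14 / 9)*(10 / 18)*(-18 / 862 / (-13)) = -10 / 352989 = -0.00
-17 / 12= -1.42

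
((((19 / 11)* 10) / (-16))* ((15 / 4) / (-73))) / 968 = 1425 / 24873728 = 0.00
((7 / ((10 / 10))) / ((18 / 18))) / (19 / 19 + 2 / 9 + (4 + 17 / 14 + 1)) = 0.94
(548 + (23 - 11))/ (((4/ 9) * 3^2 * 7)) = 20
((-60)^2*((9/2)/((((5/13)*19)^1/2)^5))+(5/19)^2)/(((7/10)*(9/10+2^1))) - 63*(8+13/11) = -15652044301043/27645645335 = -566.17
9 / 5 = 1.80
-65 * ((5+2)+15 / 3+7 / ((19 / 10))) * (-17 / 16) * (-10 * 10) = -4116125 / 38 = -108319.08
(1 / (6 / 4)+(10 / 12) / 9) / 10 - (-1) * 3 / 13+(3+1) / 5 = 7769 / 7020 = 1.11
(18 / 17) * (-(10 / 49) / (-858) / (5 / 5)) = 30 / 119119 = 0.00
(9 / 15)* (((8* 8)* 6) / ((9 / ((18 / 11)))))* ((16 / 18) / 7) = 2048 / 385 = 5.32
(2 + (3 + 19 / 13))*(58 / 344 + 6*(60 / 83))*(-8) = -10806936 / 46397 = -232.92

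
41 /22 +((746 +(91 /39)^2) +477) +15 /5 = 244195 /198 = 1233.31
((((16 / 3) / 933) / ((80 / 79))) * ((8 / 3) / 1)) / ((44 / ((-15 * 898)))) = -141884 / 30789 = -4.61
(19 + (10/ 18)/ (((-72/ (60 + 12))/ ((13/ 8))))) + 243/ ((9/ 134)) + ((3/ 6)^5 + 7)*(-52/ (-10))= 528863/ 144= 3672.66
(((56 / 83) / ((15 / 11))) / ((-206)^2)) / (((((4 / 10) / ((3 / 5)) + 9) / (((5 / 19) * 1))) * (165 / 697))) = 9758 / 7277720955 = 0.00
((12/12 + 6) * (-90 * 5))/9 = -350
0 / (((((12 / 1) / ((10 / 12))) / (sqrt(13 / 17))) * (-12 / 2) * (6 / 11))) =0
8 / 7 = 1.14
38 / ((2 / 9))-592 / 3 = -79 / 3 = -26.33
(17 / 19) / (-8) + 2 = 287 / 152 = 1.89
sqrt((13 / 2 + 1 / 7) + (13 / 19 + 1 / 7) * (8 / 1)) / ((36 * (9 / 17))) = 17 * sqrt(938182) / 86184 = 0.19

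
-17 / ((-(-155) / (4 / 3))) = -68 / 465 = -0.15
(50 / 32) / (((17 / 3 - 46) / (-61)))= 4575 / 1936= 2.36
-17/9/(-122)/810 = 17/889380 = 0.00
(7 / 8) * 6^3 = 189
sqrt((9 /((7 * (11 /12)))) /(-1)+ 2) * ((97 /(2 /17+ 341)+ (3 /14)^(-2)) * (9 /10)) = 76763 * sqrt(3542) /297682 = 15.35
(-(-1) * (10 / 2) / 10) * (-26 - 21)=-47 / 2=-23.50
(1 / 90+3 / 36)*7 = 119 / 180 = 0.66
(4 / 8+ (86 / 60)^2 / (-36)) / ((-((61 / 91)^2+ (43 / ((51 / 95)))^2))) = -34344942359 / 497507718765600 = -0.00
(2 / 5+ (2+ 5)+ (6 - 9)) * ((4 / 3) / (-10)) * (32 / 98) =-704 / 3675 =-0.19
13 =13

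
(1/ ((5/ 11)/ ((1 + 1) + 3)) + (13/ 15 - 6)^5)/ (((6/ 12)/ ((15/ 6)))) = -2698431032/ 151875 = -17767.45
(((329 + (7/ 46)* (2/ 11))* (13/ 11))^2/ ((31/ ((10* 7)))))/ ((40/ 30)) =61482552473160/ 240097759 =256073.00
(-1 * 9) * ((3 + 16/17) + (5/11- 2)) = -4032/187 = -21.56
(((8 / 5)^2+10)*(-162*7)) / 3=-118692 / 25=-4747.68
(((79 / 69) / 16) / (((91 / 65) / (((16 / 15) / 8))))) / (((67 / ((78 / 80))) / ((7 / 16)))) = 1027 / 23669760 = 0.00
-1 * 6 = -6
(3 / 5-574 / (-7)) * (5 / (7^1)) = 59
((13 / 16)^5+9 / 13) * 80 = 71319965 / 851968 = 83.71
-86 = -86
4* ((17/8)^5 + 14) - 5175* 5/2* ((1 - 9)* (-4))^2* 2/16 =-1655770.68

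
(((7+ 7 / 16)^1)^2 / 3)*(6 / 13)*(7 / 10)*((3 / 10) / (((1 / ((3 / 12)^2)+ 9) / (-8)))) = -297381 / 520000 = -0.57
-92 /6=-46 /3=-15.33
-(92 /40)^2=-529 /100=-5.29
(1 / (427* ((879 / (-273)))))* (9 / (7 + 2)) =-13 / 17873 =-0.00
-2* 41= -82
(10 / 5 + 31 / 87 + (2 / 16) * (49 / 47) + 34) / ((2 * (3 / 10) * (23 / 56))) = 41774285 / 282141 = 148.06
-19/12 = -1.58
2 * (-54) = -108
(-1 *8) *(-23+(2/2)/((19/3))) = 182.74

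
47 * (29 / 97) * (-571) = -778273 / 97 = -8023.43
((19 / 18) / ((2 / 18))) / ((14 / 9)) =171 / 28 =6.11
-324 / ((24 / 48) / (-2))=1296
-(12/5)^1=-12/5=-2.40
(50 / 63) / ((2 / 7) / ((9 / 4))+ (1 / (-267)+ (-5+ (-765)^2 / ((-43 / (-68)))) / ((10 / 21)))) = 15308 / 37486017365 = 0.00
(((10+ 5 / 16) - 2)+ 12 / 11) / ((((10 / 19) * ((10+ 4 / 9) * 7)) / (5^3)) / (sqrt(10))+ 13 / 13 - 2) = -151230796875 / 15930146672 - 2327716125 * sqrt(10) / 7965073336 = -10.42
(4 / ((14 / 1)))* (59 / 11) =118 / 77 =1.53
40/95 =8/19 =0.42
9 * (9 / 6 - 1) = 9 / 2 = 4.50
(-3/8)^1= -3/8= -0.38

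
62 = 62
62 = 62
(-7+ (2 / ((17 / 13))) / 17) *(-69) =137793 / 289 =476.79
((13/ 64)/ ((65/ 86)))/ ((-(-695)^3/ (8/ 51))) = 43/ 342416422500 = 0.00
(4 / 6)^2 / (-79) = -4 / 711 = -0.01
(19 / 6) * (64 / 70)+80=8704 / 105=82.90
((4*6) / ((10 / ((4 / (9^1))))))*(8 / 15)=128 / 225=0.57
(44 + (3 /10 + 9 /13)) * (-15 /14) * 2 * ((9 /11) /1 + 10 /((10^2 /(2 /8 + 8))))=-12686481 /80080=-158.42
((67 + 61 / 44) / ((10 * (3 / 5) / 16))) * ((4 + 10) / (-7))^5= -64192 / 11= -5835.64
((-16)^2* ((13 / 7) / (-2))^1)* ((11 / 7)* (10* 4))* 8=-5857280 / 49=-119536.33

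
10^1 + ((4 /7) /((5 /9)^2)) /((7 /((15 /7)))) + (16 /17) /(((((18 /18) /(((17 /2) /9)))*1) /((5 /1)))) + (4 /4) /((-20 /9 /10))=324481 /30870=10.51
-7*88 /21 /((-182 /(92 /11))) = 368 /273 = 1.35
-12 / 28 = -3 / 7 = -0.43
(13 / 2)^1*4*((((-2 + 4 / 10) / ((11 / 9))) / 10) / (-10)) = 468 / 1375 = 0.34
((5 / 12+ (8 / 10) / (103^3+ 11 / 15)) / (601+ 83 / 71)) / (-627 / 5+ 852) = 7273481755 / 7637770949814936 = 0.00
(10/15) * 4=8/3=2.67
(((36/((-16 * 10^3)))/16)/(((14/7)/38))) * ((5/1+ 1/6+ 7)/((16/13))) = -54093/2048000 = -0.03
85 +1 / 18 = 85.06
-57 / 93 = -19 / 31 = -0.61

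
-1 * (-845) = 845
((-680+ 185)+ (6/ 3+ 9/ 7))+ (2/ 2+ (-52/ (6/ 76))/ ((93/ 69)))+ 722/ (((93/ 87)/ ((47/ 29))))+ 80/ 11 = 877333/ 7161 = 122.52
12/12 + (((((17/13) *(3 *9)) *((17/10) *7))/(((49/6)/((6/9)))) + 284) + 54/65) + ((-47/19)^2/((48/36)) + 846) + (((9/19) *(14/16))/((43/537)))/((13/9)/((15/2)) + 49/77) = 81864940466241/69556079320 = 1176.96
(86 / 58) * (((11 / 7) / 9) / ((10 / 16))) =3784 / 9135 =0.41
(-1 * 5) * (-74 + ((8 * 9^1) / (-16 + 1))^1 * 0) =370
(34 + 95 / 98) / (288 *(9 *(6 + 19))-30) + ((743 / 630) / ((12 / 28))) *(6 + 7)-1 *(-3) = 2215082801 / 57127140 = 38.77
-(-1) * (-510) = -510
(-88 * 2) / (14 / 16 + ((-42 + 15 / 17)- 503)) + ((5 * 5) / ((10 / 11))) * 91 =369822277 / 147762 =2502.82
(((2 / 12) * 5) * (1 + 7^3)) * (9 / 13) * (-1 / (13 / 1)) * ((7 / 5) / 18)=-602 / 507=-1.19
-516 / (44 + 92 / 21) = -2709 / 254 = -10.67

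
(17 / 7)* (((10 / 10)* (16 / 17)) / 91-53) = -81975 / 637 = -128.69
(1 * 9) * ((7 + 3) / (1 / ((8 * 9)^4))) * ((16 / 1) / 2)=19349176320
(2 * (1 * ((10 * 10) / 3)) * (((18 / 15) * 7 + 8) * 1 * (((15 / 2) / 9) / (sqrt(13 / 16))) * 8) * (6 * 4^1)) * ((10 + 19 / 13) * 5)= 1563904000 * sqrt(13) / 507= 11121767.38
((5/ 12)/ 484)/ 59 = 0.00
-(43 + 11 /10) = -441 /10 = -44.10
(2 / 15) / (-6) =-1 / 45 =-0.02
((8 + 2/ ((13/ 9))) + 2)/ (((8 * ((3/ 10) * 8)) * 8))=185/ 2496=0.07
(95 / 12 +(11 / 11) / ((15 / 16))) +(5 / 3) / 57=30823 / 3420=9.01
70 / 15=4.67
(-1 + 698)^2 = 485809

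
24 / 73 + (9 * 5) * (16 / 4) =13164 / 73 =180.33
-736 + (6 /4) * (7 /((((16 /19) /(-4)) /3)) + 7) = -7001 /8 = -875.12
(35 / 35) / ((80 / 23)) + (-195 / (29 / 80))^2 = 19468819343 / 67280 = 289370.09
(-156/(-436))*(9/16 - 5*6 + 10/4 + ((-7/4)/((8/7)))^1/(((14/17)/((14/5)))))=-200577/17440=-11.50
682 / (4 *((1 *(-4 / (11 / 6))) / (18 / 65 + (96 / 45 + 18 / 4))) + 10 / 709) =-1433448401 / 2624851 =-546.11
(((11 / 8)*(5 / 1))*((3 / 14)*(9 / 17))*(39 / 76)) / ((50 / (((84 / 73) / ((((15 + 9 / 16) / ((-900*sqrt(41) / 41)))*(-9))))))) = 115830*sqrt(41) / 80239337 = 0.01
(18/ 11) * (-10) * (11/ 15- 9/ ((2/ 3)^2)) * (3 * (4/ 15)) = 14052/ 55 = 255.49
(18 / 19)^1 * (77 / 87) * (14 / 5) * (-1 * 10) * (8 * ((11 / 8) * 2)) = -284592 / 551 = -516.50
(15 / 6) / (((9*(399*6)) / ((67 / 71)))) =335 / 3059532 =0.00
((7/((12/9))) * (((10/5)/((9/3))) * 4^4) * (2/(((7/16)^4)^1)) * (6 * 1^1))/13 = 100663296/4459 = 22575.31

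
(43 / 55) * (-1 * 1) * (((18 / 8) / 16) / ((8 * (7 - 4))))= -0.00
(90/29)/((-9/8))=-2.76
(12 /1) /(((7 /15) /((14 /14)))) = 180 /7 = 25.71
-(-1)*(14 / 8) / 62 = 7 / 248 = 0.03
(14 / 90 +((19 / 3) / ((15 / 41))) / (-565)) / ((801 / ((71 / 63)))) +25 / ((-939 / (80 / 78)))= -0.03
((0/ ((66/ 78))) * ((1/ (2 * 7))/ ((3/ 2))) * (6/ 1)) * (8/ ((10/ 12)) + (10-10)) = 0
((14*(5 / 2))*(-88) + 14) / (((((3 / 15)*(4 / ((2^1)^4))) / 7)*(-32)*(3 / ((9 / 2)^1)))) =160965 / 8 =20120.62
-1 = -1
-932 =-932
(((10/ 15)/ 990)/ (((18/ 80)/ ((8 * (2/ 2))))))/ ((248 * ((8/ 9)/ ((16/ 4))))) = 4/ 9207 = 0.00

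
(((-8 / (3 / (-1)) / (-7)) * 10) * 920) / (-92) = 800 / 21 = 38.10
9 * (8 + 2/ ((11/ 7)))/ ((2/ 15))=625.91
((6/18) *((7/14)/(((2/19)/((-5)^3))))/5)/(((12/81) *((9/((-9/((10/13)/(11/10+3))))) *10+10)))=-455715/13856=-32.89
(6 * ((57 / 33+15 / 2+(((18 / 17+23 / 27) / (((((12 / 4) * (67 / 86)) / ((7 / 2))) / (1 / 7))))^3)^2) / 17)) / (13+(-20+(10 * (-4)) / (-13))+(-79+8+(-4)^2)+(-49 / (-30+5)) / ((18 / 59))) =-81410667038771227006447863837172250 / 1311698907881070266761248857833884357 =-0.06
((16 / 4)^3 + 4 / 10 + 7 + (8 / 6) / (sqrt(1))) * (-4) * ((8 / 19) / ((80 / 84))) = -61096 / 475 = -128.62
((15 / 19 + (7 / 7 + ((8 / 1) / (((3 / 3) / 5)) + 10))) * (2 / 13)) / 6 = 328 / 247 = 1.33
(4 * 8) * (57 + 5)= 1984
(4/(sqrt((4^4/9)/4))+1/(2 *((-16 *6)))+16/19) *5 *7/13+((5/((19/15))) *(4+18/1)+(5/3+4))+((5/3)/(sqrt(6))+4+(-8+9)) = 5 *sqrt(6)/18+1640877/15808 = 104.48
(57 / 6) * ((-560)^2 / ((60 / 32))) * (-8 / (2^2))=-3177813.33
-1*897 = -897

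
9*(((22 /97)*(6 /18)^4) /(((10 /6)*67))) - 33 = -3216983 /97485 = -33.00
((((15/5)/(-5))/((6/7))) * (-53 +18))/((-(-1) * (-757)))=-49/1514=-0.03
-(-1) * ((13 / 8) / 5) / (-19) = -13 / 760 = -0.02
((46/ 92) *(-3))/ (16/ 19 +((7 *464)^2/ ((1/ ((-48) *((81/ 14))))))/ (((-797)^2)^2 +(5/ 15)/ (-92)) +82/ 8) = -4231808087966290/ 31272622379011099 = -0.14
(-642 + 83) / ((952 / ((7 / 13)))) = -43 / 136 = -0.32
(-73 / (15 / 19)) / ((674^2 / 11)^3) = -1846097 / 1406211477311048640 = -0.00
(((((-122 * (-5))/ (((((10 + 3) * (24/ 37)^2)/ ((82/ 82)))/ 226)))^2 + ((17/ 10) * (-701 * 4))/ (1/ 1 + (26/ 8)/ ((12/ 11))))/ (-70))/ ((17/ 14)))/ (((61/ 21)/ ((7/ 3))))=-104174660687927340763/ 17352570643200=-6003413.72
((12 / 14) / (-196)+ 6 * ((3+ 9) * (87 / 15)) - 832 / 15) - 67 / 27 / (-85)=570170933 / 1574370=362.16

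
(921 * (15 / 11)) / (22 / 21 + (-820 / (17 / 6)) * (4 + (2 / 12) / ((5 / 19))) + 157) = -4931955 / 4645223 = -1.06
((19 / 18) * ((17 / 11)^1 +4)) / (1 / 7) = 8113 / 198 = 40.97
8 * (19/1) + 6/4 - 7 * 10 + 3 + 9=191/2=95.50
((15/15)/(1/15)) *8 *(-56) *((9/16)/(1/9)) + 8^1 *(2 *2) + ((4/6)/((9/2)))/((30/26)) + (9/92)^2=-116507672027/3427920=-33987.86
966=966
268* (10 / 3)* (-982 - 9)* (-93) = 82332280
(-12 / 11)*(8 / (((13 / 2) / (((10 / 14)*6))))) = -5760 / 1001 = -5.75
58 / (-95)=-58 / 95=-0.61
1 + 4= 5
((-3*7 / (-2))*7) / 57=49 / 38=1.29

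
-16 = -16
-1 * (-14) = 14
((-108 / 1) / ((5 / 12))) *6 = -7776 / 5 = -1555.20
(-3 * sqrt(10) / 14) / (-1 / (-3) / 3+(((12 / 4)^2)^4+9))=-27 * sqrt(10) / 827834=-0.00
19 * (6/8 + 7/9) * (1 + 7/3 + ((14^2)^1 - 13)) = 584155/108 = 5408.84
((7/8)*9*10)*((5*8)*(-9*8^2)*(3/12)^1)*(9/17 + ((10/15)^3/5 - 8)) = 57150240/17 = 3361778.82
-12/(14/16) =-13.71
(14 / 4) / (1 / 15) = 52.50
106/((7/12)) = 1272/7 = 181.71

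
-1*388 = -388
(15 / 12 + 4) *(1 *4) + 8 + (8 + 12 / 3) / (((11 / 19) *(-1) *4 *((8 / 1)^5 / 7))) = 10452593 / 360448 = 29.00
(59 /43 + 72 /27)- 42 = -4897 /129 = -37.96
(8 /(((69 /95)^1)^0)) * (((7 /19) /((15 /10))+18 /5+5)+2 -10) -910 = -257422 /285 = -903.24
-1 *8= -8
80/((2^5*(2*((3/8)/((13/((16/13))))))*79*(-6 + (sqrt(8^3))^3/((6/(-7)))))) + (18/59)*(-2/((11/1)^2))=-18703987725249/3709115443383856- 757120*sqrt(2)/32472295169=-0.01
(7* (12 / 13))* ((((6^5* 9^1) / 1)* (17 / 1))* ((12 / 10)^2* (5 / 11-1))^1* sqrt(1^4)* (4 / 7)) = -3450377.60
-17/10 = -1.70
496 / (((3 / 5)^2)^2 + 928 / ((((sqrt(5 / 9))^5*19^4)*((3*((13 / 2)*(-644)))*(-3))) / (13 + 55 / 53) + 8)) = 202456031203555018282958510000 / 52899801282134562581216901- 8057696086132420000000000*sqrt(5) / 52899801282134562581216901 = 3826.82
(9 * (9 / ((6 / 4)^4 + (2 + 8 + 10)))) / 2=648 / 401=1.62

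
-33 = -33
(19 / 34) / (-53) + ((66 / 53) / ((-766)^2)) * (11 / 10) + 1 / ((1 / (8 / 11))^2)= 165801856501 / 319843629380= 0.52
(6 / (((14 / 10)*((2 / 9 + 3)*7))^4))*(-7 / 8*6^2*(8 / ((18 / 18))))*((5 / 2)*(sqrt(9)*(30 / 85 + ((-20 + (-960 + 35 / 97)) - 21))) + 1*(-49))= 11.48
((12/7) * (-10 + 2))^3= -884736/343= -2579.41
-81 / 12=-27 / 4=-6.75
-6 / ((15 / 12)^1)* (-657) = 15768 / 5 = 3153.60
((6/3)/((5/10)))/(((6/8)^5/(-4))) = -16384/243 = -67.42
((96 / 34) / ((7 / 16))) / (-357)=-256 / 14161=-0.02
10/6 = 5/3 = 1.67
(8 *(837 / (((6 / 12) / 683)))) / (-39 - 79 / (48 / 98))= -219521664 / 4807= -45667.08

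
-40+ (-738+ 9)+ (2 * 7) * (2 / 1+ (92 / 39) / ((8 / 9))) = -9150 / 13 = -703.85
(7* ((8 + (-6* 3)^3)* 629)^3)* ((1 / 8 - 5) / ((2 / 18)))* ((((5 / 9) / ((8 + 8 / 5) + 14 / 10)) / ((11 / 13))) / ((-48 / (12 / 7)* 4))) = -973607765727845713920 / 121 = -8046345171304510032.40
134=134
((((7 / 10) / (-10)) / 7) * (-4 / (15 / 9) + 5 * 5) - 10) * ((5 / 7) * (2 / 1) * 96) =-245424 / 175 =-1402.42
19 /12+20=259 /12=21.58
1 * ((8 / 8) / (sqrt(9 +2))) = sqrt(11) / 11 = 0.30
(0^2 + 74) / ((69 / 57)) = 1406 / 23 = 61.13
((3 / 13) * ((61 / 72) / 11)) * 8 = 61 / 429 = 0.14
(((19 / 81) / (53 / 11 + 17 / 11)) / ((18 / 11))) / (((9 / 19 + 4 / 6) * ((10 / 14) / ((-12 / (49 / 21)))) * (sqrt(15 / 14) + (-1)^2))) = 87362 / 43875 - 43681 * sqrt(210) / 307125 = -0.07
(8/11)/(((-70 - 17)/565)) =-4520/957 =-4.72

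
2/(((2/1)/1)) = 1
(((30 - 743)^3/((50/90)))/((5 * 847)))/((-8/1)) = 19257.40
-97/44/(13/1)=-97/572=-0.17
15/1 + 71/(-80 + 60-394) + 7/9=6461/414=15.61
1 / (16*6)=1 / 96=0.01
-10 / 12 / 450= -1 / 540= -0.00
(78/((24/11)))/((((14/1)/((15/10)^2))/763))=140283/32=4383.84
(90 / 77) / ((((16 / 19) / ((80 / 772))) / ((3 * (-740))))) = -4745250 / 14861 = -319.31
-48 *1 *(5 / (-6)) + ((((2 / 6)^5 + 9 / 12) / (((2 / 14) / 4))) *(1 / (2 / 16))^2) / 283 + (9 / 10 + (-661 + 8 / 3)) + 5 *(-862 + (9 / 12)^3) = -108281990173 / 22006080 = -4920.55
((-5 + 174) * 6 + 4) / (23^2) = 1018 / 529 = 1.92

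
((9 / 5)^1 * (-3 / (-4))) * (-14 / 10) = -189 / 100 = -1.89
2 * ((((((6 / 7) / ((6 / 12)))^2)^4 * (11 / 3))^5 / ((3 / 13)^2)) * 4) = 1463326293699687198537677866174045508958941085696 / 6366805760909027985741435139224001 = 229836804930383.04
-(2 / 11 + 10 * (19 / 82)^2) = -26579 / 36982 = -0.72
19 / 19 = 1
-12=-12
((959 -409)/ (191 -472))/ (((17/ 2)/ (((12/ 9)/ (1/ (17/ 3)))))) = -4400/ 2529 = -1.74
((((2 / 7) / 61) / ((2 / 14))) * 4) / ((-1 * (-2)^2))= -2 / 61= -0.03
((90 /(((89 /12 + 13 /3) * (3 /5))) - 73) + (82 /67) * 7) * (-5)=813495 /3149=258.33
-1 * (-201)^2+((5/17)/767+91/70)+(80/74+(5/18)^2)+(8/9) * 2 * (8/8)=-31572400028587/781557660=-40396.76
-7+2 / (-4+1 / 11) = -323 / 43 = -7.51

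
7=7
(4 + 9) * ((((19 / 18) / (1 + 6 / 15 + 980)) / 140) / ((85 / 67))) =16549 / 210215880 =0.00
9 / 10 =0.90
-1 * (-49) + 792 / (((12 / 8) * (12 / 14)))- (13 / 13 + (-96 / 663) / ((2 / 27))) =665.95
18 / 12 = 3 / 2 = 1.50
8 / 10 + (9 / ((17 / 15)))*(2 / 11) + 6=7708 / 935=8.24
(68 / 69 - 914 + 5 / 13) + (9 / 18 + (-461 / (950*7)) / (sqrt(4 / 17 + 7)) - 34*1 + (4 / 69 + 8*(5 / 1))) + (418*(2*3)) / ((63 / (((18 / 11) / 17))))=-64205201 / 71162 - 461*sqrt(2091) / 817950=-902.27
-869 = -869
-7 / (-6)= 1.17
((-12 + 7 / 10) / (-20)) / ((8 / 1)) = 113 / 1600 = 0.07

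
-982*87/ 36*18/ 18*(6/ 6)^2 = -14239/ 6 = -2373.17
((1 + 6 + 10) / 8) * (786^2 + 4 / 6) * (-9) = -47261445 / 4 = -11815361.25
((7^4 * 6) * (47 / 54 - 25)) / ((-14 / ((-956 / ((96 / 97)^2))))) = -1005032035679 / 41472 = -24233990.06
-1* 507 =-507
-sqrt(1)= -1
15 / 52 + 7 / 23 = 0.59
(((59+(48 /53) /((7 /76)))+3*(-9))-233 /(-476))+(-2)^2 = 1168621 /25228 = 46.32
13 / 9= 1.44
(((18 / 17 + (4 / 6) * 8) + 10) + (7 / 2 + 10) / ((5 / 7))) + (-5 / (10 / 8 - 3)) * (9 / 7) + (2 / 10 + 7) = 1153679 / 24990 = 46.17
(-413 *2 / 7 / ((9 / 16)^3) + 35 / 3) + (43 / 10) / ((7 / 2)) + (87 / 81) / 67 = -1111332281 / 1709505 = -650.09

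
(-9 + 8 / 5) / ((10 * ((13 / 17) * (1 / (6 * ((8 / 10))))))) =-7548 / 1625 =-4.64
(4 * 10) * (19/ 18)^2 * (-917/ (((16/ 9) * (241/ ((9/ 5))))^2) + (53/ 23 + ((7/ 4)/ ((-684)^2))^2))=267628990466769761279/ 2624364390998661120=101.98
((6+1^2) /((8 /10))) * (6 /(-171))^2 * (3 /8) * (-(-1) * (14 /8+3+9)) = 0.06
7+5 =12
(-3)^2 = 9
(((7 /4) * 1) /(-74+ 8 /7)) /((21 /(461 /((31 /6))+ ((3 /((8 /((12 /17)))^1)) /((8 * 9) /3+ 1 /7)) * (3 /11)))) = -81589039 /799429488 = -0.10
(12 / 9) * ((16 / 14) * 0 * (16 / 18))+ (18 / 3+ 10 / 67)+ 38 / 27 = 13670 / 1809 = 7.56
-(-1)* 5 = 5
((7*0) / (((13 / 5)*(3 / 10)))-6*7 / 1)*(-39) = 1638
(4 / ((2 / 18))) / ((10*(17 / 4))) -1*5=-353 / 85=-4.15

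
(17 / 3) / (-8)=-17 / 24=-0.71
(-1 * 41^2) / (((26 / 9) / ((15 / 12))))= -75645 / 104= -727.36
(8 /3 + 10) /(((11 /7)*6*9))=133 /891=0.15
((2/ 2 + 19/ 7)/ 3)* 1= 26/ 21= 1.24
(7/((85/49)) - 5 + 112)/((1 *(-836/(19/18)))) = -143/1020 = -0.14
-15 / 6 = -5 / 2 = -2.50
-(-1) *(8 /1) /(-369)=-0.02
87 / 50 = 1.74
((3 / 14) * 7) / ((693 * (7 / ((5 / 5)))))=1 / 3234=0.00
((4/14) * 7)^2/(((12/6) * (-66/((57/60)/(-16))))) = 19/10560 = 0.00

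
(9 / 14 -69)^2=915849 / 196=4672.70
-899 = -899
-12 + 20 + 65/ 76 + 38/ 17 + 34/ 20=82627/ 6460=12.79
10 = 10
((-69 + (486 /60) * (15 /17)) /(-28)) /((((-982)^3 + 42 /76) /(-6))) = 119871 /8564362018394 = 0.00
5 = 5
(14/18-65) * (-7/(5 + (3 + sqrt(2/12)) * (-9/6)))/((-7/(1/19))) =2312/171 + 1156 * sqrt(6)/171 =30.08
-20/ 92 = -5/ 23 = -0.22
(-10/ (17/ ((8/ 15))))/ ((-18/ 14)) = 112/ 459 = 0.24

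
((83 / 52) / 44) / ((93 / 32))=166 / 13299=0.01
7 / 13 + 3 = 46 / 13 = 3.54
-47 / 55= -0.85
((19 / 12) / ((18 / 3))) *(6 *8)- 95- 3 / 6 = -497 / 6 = -82.83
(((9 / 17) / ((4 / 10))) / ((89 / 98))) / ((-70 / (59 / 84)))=-177 / 12104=-0.01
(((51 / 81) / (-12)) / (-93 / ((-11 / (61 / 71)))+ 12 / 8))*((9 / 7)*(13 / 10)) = -13277 / 1326780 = -0.01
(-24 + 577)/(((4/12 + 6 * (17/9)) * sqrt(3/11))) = 79 * sqrt(33)/5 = 90.76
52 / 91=4 / 7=0.57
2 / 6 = 1 / 3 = 0.33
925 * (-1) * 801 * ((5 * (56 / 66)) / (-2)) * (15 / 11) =259323750 / 121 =2143171.49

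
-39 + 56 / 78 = -1493 / 39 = -38.28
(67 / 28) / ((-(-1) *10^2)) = 67 / 2800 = 0.02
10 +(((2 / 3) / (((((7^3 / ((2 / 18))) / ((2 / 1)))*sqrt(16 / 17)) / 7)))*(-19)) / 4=10 - 19*sqrt(17) / 5292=9.99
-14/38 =-7/19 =-0.37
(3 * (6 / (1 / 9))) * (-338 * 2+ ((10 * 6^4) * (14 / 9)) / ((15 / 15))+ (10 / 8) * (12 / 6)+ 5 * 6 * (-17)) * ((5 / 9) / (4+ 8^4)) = 341577 / 820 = 416.56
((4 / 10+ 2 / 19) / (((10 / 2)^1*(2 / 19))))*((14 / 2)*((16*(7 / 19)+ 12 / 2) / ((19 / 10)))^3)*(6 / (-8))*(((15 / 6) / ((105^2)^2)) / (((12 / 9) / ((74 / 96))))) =-53387189 / 3630765866175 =-0.00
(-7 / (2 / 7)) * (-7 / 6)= 343 / 12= 28.58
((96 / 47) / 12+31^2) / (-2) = -45175 / 94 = -480.59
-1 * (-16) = 16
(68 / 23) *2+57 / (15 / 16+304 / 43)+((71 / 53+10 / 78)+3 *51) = 43868658359 / 261903369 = 167.50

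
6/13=0.46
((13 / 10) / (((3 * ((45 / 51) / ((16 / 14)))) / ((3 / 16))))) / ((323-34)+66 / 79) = 17459 / 48083700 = 0.00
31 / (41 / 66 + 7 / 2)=1023 / 136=7.52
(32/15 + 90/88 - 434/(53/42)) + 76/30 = -2366293/6996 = -338.24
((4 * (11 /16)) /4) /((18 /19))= 209 /288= 0.73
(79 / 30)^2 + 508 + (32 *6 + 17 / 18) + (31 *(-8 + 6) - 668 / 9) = 571.66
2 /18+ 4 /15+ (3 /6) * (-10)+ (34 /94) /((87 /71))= -265399 /61335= -4.33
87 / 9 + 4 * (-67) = -775 / 3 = -258.33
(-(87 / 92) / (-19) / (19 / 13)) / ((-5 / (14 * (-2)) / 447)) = 3538899 / 41515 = 85.24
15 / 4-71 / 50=233 / 100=2.33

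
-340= -340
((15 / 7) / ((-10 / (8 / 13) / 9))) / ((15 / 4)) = -144 / 455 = -0.32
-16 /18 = -8 /9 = -0.89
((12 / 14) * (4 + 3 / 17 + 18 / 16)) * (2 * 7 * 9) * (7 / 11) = 364.36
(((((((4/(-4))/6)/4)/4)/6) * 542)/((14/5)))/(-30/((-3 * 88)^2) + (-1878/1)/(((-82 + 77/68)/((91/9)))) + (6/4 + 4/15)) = -115588275/81370911566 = -0.00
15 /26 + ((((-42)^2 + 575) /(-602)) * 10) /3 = -290525 /23478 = -12.37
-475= -475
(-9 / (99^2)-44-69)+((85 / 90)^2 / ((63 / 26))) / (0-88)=-1116423503 / 9879408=-113.01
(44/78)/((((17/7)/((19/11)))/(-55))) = -14630/663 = -22.07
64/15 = 4.27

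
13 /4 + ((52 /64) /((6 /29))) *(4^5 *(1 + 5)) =24131.25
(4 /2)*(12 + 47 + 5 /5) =120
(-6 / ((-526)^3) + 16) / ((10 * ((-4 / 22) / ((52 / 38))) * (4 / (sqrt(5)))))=-166488123373 * sqrt(5) / 55301998880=-6.73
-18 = -18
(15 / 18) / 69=0.01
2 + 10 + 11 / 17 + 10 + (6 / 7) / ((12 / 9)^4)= 349091 / 15232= 22.92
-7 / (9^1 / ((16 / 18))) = -56 / 81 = -0.69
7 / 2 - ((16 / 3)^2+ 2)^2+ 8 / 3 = -149153 / 162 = -920.70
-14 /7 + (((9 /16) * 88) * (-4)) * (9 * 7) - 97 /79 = -985701 /79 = -12477.23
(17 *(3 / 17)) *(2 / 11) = 6 / 11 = 0.55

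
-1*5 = -5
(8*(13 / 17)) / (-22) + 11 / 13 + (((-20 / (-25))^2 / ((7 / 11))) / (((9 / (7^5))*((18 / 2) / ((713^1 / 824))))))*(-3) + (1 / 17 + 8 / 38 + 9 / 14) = -24287486473531 / 44958063150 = -540.23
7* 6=42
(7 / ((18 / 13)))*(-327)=-9919 / 6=-1653.17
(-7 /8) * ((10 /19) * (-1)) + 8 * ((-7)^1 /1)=-4221 /76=-55.54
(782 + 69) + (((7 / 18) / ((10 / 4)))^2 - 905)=-109301 / 2025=-53.98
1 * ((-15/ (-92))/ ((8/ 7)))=105/ 736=0.14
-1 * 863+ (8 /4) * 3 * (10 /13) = -11159 /13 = -858.38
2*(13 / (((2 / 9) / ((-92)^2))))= 990288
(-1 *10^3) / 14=-500 / 7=-71.43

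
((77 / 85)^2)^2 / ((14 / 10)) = 5021863 / 10440125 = 0.48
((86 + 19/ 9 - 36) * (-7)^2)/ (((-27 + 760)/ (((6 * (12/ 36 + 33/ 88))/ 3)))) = 390677/ 79164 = 4.94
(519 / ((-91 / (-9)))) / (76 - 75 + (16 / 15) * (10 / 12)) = 42039 / 1547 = 27.17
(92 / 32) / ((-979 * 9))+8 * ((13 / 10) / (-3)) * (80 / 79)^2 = -1564037303 / 439915608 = -3.56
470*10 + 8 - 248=4460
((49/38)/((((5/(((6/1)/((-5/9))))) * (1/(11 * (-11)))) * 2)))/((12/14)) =373527/1900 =196.59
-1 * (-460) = 460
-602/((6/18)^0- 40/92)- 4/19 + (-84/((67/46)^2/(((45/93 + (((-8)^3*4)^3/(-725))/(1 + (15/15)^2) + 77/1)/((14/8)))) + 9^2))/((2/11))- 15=-24485622685293170354875/22546797565038950723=-1085.99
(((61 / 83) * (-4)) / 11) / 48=-61 / 10956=-0.01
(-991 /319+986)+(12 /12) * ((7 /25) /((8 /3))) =62715299 /63800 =983.00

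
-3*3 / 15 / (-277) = 3 / 1385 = 0.00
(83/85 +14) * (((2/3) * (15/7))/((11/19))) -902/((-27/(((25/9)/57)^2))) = 344462453312/9301181967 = 37.03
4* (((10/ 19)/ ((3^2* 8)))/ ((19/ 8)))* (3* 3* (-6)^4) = 51840/ 361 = 143.60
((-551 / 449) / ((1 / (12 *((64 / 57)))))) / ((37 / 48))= -356352 / 16613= -21.45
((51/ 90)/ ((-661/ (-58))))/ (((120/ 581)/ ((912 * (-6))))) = -21768908/ 16525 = -1317.33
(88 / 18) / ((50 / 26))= 572 / 225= 2.54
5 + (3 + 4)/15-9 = -53/15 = -3.53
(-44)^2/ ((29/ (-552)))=-1068672/ 29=-36850.76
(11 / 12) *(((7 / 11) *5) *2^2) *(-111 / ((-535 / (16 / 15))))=4144 / 1605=2.58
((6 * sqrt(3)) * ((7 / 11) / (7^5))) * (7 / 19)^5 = 42 * sqrt(3) / 27237089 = 0.00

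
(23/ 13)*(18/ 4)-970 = -25013/ 26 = -962.04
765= 765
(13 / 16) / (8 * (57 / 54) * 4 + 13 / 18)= 13 / 552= 0.02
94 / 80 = 47 / 40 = 1.18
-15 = -15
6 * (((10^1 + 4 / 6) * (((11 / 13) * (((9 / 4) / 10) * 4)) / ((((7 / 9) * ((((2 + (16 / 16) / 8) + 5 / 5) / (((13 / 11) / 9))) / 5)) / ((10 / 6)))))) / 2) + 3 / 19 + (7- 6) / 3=22868 / 1995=11.46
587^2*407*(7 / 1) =981677081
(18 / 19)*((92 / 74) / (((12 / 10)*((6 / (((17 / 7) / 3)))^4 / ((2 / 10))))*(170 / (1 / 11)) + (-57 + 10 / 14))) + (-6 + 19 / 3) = 0.33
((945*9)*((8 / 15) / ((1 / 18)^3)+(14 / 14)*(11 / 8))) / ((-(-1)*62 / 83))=17573189193 / 496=35429816.92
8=8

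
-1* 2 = -2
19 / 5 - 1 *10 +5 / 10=-57 / 10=-5.70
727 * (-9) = -6543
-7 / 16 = -0.44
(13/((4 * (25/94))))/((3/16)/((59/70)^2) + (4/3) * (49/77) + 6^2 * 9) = 140374806/3734663875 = 0.04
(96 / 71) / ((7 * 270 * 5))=16 / 111825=0.00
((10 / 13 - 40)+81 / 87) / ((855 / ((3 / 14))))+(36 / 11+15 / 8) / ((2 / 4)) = 113463479 / 11031020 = 10.29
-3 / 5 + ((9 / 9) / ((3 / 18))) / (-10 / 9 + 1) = -273 / 5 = -54.60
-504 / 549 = -56 / 61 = -0.92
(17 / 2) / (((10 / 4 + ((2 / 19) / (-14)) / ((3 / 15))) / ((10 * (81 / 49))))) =52326 / 917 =57.06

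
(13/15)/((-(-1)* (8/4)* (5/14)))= 91/75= 1.21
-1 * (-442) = 442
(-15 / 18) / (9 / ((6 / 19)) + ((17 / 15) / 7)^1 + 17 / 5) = -0.03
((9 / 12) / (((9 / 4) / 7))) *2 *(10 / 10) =14 / 3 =4.67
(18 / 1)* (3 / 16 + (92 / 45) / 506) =1517 / 440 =3.45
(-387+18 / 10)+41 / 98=-188543 / 490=-384.78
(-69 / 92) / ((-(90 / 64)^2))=256 / 675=0.38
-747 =-747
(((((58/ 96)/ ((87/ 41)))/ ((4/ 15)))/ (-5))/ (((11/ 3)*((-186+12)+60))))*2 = 0.00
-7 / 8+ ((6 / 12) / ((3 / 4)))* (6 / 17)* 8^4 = 130953 / 136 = 962.89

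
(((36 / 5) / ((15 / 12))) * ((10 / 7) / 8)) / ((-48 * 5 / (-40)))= 6 / 35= 0.17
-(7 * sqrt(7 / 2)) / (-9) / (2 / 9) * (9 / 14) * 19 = 171 * sqrt(14) / 8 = 79.98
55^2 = 3025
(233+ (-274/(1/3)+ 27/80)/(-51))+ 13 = 356471/1360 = 262.11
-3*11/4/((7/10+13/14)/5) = -1925/76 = -25.33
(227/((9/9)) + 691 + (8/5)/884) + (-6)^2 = 1054172/1105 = 954.00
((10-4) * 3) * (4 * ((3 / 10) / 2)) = 10.80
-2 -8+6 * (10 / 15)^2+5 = -7 / 3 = -2.33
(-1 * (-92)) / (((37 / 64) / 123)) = 724224 / 37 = 19573.62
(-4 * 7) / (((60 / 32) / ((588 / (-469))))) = 6272 / 335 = 18.72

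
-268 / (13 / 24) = -6432 / 13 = -494.77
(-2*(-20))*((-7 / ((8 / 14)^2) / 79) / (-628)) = 1715 / 99224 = 0.02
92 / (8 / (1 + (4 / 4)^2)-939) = -92 / 935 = -0.10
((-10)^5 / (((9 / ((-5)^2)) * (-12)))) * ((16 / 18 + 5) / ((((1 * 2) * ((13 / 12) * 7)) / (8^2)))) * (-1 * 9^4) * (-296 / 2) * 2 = 101658240000000 / 91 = 1117123516483.52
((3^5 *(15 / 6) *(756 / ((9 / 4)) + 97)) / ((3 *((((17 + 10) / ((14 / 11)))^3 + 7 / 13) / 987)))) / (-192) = -257262384015 / 5449506512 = -47.21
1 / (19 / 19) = 1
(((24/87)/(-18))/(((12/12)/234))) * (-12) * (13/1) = 16224/29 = 559.45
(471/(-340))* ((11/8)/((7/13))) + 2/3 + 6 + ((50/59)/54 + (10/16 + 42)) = 1388234411/30330720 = 45.77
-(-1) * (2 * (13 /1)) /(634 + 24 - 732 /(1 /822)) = -13 /300523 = -0.00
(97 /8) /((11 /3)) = 291 /88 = 3.31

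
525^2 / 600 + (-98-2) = 2875 / 8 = 359.38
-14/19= -0.74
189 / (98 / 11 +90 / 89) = 185031 / 9712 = 19.05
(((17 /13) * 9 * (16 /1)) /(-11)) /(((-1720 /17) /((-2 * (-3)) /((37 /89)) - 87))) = -2793474 /227513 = -12.28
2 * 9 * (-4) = -72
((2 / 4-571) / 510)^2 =1.25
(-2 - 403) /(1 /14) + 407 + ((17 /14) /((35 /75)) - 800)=-593919 /98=-6060.40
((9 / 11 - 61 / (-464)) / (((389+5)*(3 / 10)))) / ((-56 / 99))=-0.01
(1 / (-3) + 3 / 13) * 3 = -4 / 13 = -0.31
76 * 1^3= 76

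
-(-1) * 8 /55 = 8 /55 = 0.15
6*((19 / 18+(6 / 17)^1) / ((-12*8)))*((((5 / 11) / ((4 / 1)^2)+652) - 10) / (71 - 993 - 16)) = 48701707 / 808270848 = 0.06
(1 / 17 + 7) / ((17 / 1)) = 120 / 289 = 0.42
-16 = -16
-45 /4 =-11.25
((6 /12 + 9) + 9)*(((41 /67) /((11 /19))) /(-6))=-28823 /8844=-3.26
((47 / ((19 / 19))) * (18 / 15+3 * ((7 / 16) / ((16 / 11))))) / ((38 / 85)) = 2150109 / 9728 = 221.02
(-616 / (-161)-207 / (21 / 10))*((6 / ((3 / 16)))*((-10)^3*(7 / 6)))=244064000 / 69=3537159.42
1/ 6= 0.17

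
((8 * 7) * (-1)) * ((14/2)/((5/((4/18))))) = -17.42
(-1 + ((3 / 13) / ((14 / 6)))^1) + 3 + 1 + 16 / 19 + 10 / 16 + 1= 76989 / 13832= 5.57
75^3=421875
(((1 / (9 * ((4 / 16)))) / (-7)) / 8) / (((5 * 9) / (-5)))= 1 / 1134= 0.00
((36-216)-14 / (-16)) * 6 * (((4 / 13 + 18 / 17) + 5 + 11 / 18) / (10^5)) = -39775781 / 530400000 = -0.07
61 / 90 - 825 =-74189 / 90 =-824.32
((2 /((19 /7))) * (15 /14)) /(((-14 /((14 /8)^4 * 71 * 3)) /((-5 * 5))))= 27397125 /9728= 2816.32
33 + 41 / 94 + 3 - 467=-40473 / 94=-430.56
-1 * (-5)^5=3125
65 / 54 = 1.20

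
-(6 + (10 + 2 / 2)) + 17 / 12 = -187 / 12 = -15.58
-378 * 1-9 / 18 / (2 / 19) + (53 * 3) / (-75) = -384.87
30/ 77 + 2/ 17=664/ 1309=0.51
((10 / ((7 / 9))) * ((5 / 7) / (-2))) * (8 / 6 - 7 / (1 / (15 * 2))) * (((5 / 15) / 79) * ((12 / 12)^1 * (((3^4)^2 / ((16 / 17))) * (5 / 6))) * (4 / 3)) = 31314.66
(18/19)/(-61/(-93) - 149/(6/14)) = -837/306584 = -0.00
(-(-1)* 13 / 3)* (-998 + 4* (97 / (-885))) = -11487034 / 2655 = -4326.57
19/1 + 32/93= 1799/93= 19.34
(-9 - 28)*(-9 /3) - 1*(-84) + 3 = 198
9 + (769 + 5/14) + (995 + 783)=35789/14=2556.36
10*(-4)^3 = -640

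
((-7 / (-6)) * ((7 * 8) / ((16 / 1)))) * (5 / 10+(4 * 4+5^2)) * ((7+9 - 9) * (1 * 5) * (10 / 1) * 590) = 209958875 / 6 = 34993145.83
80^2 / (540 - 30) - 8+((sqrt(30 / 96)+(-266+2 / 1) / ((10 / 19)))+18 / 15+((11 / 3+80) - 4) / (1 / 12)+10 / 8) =sqrt(5) / 4+470627 / 1020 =461.96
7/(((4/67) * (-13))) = -469/52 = -9.02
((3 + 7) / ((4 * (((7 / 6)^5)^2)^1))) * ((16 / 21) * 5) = 4031078400 / 1977326743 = 2.04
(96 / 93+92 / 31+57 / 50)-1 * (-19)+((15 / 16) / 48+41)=417021 / 6400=65.16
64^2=4096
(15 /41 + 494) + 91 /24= 490187 /984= 498.16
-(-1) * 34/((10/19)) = 323/5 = 64.60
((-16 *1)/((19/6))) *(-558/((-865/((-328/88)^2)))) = -45.28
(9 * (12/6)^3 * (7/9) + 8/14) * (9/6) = 594/7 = 84.86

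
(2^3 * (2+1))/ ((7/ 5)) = 17.14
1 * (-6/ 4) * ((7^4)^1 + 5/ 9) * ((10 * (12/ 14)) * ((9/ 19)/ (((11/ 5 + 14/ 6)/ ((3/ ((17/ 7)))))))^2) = -62041636125/ 120604324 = -514.42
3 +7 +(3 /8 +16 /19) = 1705 /152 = 11.22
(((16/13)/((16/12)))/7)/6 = 2/91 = 0.02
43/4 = 10.75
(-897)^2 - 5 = 804604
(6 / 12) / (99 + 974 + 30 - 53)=1 / 2100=0.00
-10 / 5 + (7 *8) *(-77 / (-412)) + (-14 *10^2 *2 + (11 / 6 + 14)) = -1715383 / 618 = -2775.70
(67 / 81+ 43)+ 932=975.83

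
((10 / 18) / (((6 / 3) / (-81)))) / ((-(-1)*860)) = -9 / 344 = -0.03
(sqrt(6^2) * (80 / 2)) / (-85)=-48 / 17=-2.82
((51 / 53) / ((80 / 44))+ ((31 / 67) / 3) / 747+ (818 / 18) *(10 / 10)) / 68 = 7317013147 / 10822595760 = 0.68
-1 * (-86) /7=86 /7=12.29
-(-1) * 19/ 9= 19/ 9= 2.11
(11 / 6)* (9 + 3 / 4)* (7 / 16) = 1001 / 128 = 7.82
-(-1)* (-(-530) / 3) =530 / 3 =176.67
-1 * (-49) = 49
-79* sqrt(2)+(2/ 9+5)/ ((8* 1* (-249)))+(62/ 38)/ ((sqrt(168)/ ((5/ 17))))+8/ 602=-79* sqrt(2)+57565/ 5396328+155* sqrt(42)/ 27132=-111.68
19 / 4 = 4.75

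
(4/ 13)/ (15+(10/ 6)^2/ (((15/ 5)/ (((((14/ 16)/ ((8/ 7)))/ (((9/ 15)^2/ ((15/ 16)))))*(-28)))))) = -82944/ 9890855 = -0.01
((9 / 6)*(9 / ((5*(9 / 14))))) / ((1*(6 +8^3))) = 0.01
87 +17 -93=11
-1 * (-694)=694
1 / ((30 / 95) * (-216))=-19 / 1296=-0.01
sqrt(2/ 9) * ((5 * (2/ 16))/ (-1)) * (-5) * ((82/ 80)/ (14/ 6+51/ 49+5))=10045 * sqrt(2)/ 78784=0.18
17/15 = 1.13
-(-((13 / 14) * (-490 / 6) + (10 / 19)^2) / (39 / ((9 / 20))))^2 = -1071318361 / 1409551936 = -0.76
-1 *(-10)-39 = -29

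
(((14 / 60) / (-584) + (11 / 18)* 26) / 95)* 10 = 835099 / 499320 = 1.67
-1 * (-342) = 342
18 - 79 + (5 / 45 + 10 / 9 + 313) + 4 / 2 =2297 / 9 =255.22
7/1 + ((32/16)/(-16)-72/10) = -13/40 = -0.32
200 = 200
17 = 17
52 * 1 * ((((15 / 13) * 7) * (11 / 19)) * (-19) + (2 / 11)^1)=-50716 / 11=-4610.55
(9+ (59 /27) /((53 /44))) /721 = 15475 /1031751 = 0.01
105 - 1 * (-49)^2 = -2296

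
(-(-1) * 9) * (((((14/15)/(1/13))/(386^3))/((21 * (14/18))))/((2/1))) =117/2012935960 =0.00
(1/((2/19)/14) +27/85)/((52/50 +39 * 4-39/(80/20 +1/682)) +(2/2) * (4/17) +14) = 77312570/93672609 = 0.83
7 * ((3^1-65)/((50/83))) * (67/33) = -1206737/825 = -1462.71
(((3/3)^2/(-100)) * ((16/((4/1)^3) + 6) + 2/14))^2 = 32041/7840000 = 0.00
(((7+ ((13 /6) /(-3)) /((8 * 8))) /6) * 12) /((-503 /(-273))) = 732641 /96576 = 7.59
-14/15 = -0.93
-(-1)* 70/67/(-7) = -10/67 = -0.15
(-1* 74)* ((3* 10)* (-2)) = 4440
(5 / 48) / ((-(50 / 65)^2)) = -169 / 960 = -0.18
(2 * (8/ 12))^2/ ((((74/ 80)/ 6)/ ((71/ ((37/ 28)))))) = 2544640/ 4107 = 619.59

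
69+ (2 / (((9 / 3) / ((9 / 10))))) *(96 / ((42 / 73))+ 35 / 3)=6164 / 35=176.11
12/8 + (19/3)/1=47/6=7.83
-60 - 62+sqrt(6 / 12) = -122+sqrt(2) / 2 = -121.29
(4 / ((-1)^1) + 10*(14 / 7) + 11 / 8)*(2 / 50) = 139 / 200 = 0.70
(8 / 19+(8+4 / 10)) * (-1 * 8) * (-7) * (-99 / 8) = -580734 / 95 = -6112.99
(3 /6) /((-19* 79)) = -1 /3002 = -0.00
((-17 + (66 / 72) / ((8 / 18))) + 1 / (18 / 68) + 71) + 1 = 8761 / 144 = 60.84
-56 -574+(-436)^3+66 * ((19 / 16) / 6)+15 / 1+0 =-1326119327 / 16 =-82882457.94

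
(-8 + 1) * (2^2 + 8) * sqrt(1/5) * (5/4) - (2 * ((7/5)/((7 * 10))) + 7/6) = -21 * sqrt(5) - 181/150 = -48.16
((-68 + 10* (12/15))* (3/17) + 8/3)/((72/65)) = -6565/918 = -7.15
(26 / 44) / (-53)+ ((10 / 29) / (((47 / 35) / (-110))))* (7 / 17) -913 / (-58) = 55376349 / 13508693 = 4.10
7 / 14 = 1 / 2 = 0.50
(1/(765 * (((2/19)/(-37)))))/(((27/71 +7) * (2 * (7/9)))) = -49913/1247120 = -0.04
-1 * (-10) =10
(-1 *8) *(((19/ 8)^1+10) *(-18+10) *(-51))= -40392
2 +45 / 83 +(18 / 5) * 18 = 27947 / 415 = 67.34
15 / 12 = 5 / 4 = 1.25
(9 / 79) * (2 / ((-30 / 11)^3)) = -1331 / 118500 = -0.01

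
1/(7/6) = 6/7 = 0.86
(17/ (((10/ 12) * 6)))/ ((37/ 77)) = 1309/ 185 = 7.08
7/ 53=0.13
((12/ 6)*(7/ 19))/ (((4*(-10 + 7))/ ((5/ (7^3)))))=-5/ 5586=-0.00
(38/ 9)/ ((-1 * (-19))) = 0.22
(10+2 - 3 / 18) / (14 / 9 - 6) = -213 / 80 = -2.66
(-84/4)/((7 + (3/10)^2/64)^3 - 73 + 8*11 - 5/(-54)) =-148635648000000/2536002690112483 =-0.06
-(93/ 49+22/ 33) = -377/ 147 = -2.56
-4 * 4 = -16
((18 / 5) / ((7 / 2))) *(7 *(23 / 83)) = 828 / 415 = 2.00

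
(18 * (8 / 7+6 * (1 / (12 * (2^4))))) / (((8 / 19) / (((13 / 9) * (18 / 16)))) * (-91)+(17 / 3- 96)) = -134919 / 727216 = -0.19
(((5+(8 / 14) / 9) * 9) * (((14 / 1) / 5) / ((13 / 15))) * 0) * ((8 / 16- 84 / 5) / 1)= 0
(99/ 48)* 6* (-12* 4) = -594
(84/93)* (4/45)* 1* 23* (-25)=-12880/279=-46.16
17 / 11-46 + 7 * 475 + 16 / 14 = 252690 / 77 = 3281.69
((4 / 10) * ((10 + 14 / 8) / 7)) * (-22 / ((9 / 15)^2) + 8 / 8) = -25427 / 630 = -40.36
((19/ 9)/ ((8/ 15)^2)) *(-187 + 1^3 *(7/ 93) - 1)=-8301575/ 5952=-1394.75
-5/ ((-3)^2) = -5/ 9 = -0.56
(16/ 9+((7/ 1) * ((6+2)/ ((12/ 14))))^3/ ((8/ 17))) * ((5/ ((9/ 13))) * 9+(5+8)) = 416008112/ 9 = 46223123.56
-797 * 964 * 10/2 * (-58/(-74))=-111404660/37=-3010936.76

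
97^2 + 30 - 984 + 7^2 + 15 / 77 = 654823 / 77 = 8504.19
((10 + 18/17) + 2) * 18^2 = 71928/17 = 4231.06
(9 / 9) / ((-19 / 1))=-1 / 19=-0.05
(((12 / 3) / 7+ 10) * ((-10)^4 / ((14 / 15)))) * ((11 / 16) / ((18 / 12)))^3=153896875 / 14112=10905.39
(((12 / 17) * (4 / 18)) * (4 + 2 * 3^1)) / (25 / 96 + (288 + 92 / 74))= 94720 / 17481389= 0.01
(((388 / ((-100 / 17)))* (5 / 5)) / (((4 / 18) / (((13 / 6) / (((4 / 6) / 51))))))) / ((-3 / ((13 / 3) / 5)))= 14212731 / 1000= 14212.73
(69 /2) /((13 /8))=21.23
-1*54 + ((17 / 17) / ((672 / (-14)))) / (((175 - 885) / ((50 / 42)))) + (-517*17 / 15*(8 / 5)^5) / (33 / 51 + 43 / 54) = -12774221177870807 / 2963362500000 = -4310.72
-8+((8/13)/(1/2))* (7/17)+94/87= -123298/19227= -6.41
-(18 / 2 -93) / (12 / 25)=175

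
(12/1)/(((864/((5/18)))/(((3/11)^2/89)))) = 0.00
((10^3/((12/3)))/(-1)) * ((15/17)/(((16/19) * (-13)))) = 35625/1768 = 20.15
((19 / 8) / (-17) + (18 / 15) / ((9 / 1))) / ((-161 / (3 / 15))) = 13 / 1642200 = 0.00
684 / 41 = 16.68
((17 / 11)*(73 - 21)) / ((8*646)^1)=13 / 836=0.02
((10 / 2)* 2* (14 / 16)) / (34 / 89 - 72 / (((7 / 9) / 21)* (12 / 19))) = -3115 / 1095632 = -0.00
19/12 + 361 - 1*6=4279/12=356.58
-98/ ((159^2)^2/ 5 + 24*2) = -490/ 639129201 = -0.00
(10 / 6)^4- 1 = 544 / 81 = 6.72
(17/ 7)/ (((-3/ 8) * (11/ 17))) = -2312/ 231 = -10.01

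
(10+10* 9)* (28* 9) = 25200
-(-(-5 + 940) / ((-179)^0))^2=-874225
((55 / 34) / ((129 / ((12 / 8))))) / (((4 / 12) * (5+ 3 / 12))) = 0.01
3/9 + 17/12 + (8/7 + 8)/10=373/140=2.66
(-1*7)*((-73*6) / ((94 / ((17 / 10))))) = 26061 / 470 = 55.45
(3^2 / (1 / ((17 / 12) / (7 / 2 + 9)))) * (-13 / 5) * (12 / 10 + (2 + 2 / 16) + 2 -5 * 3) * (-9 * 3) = -6927687 / 10000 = -692.77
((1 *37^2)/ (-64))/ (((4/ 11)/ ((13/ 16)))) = -195767/ 4096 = -47.79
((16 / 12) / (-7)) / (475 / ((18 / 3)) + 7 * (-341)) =8 / 96929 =0.00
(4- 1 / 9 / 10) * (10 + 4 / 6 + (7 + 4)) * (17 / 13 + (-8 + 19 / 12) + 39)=1898033 / 648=2929.06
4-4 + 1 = 1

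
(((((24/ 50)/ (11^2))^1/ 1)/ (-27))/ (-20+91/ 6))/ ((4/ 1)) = 2/ 263175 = 0.00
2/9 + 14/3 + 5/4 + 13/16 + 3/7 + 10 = 17.38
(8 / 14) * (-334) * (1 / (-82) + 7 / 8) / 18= -47261 / 5166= -9.15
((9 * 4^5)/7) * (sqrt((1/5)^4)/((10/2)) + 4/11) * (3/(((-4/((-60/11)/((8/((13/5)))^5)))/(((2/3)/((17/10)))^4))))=216835112/1263255125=0.17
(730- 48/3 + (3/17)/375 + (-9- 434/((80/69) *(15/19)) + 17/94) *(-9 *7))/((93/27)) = 223933074669/24769000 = 9040.86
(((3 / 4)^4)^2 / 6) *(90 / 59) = 98415 / 3866624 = 0.03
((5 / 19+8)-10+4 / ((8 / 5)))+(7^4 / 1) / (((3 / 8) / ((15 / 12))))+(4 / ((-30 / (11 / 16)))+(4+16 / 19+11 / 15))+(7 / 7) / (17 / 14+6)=614826021 / 76760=8009.72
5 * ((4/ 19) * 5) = 100/ 19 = 5.26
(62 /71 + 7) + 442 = 31941 /71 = 449.87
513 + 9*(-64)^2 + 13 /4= 149521 /4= 37380.25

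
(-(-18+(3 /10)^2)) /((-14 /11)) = -14.07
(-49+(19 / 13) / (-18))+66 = 3959 / 234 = 16.92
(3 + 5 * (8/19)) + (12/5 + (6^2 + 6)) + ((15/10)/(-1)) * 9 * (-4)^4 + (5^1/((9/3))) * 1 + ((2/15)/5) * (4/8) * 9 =-4851709/1425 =-3404.71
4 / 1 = 4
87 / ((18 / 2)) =29 / 3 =9.67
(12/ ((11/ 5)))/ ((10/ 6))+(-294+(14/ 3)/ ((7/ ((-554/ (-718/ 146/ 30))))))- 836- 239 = 3503983/ 3949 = 887.31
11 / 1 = 11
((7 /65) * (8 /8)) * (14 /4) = 49 /130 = 0.38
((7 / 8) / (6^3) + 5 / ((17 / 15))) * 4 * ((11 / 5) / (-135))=-1426909 / 4957200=-0.29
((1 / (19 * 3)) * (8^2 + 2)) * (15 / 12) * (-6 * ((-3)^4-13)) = -11220 / 19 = -590.53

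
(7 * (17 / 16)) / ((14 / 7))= 3.72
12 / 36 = 1 / 3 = 0.33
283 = 283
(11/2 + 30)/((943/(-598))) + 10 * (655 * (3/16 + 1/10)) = 1860.61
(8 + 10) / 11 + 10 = 128 / 11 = 11.64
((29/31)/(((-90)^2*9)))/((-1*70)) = -29/158193000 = -0.00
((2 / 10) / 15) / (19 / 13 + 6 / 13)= 13 / 1875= 0.01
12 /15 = 4 /5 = 0.80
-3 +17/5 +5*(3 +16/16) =102/5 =20.40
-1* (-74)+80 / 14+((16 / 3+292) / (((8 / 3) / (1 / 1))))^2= 350335 / 28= 12511.96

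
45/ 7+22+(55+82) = 1158/ 7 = 165.43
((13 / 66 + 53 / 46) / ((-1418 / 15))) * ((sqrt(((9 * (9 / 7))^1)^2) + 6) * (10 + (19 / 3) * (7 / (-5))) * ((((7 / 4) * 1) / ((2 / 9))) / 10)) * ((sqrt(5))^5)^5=-9801562500000 * sqrt(5) / 179377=-122183780.73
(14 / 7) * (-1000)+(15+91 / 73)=-1983.75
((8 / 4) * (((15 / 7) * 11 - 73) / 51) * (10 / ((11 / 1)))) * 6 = -13840 / 1309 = -10.57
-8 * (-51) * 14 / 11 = 5712 / 11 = 519.27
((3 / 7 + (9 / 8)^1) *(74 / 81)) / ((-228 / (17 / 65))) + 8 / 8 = 11185679 / 11203920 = 1.00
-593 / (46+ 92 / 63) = -37359 / 2990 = -12.49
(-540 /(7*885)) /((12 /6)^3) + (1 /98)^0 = 817 /826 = 0.99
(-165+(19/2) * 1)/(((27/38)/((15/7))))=-29545/63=-468.97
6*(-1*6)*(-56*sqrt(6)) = 2016*sqrt(6) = 4938.17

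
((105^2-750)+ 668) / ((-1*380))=-10943 / 380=-28.80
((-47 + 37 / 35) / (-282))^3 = 19248832 / 4451411125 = 0.00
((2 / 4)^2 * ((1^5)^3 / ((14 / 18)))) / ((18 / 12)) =3 / 14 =0.21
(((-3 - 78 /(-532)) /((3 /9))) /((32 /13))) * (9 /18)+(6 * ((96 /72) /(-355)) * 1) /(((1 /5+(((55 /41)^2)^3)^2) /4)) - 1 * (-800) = 1859114528859139852339363515883 /2328962787472538389665424512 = 798.26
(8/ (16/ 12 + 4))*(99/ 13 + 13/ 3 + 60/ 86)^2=239.90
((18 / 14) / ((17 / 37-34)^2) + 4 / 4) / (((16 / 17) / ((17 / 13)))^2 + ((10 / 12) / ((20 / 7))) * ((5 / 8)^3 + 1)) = 38328049238016 / 33723708922813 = 1.14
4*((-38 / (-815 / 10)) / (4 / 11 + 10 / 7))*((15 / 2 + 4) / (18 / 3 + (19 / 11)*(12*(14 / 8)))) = 64372 / 227385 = 0.28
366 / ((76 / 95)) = 915 / 2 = 457.50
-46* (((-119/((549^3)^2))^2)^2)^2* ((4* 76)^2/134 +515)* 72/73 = -1194447317934213333730544/171643628563437661850500821722013977416816900459817666636377380118105114976762035958340886849246594737662153119230438061029195772322499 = -0.00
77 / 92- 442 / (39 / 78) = -81251 / 92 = -883.16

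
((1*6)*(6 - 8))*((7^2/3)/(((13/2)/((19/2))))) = -3724/13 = -286.46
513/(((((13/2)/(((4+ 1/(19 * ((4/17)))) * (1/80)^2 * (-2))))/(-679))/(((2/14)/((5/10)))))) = 840699/41600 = 20.21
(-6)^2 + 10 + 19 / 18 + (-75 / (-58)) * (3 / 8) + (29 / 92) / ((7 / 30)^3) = 2383647281 / 32944464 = 72.35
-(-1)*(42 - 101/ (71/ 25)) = 457/ 71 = 6.44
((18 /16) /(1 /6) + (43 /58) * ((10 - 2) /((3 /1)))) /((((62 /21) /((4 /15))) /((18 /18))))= 0.79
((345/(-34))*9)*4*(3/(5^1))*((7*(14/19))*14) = -5112072/323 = -15826.85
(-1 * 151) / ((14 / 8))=-604 / 7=-86.29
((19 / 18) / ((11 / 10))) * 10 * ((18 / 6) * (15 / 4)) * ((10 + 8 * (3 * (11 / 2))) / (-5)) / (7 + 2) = -33725 / 99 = -340.66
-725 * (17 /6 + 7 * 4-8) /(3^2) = -99325 /54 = -1839.35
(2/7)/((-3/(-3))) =2/7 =0.29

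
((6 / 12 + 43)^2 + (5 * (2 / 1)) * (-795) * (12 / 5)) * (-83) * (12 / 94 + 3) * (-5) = -4194154755 / 188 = -22309333.80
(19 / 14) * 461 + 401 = 14373 / 14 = 1026.64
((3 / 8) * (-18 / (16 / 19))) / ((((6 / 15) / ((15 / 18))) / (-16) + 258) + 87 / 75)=-12825 / 414608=-0.03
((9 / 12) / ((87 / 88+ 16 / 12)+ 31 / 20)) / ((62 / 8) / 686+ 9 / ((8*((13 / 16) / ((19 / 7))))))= 35315280 / 687260837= 0.05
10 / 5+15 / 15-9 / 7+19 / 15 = 313 / 105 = 2.98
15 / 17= 0.88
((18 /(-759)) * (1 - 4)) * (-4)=-0.28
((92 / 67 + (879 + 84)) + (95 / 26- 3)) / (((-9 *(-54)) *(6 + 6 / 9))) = 560359 / 1881360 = 0.30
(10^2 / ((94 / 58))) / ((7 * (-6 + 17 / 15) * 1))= -43500 / 24017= -1.81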